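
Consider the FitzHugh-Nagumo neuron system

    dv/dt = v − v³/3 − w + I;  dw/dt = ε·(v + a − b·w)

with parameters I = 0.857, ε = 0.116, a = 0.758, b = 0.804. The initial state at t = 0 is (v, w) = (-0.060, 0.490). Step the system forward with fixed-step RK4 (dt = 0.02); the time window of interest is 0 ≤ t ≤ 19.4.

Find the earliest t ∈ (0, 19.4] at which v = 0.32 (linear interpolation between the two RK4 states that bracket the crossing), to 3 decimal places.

t=0.000: state=(-0.060, 0.490)
step 1 (dt=0.02): k1=(0.307, 0.035), k2=(0.310, 0.036), k3=(0.310, 0.036), k4=(0.313, 0.036); state += dt/6·(k1+2k2+2k3+k4)
t=0.020: state=(-0.054, 0.491)
t=0.040: state=(-0.047, 0.491)
t=0.060: state=(-0.041, 0.492)
t=0.820: state=(0.308, 0.533)
next step: t=0.840: state=(0.321, 0.534) — v has crossed 0.32
linear interpolation between t=0.820 (0.30824) and t=0.840 (0.32079) → t≈0.839

t = 0.839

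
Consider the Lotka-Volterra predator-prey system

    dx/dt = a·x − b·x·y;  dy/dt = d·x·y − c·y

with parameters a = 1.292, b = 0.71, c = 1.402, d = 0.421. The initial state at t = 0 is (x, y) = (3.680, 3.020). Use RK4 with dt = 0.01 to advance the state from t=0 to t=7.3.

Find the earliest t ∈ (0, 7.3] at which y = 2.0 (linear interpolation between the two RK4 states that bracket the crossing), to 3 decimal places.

t = 1.143

t=0.000: state=(3.680, 3.020)
step 1 (dt=0.01): k1=(-3.136, 0.445), k2=(-3.129, 0.425), k3=(-3.128, 0.425), k4=(-3.120, 0.406); state += dt/6·(k1+2k2+2k3+k4)
t=0.010: state=(3.649, 3.024)
t=0.020: state=(3.618, 3.028)
t=0.030: state=(3.587, 3.032)
continuing one RK4 step at a time; state shown every 25 steps (Δt=0.25):
t=0.250: state=(2.966, 3.013)
t=0.500: state=(2.436, 2.815)
t=0.750: state=(2.095, 2.513)
t=1.000: state=(1.908, 2.183)
t=1.140: state=(1.857, 2.004)
next step: t=1.150: state=(1.854, 1.991) — y has crossed 2.0
linear interpolation between t=1.140 (2.00384) and t=1.150 (1.99144) → t≈1.143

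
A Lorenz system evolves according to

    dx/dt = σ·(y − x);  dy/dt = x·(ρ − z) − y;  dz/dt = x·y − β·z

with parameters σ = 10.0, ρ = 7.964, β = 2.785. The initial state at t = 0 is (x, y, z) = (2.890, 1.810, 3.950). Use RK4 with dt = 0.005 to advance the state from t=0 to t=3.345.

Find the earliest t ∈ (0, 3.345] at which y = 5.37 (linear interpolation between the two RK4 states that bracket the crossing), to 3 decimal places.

t=0.000: state=(2.890, 1.810, 3.950)
step 1 (dt=0.005): k1=(-10.800, 9.790, -5.770), k2=(-10.285, 9.699, -5.708), k3=(-10.300, 9.704, -5.707), k4=(-9.800, 9.616, -5.646); state += dt/6·(k1+2k2+2k3+k4)
t=0.005: state=(2.839, 1.859, 3.921)
t=0.010: state=(2.792, 1.906, 3.894)
t=0.015: state=(2.750, 1.953, 3.866)
continuing one RK4 step at a time; state shown every 40 steps (Δt=0.2):
t=0.200: state=(2.969, 3.614, 3.410)
t=0.365: state=(4.381, 5.368, 4.398)
next step: t=0.370: state=(4.430, 5.419, 4.455) — y has crossed 5.37
linear interpolation between t=0.365 (5.36783) and t=0.370 (5.41880) → t≈0.365

t = 0.365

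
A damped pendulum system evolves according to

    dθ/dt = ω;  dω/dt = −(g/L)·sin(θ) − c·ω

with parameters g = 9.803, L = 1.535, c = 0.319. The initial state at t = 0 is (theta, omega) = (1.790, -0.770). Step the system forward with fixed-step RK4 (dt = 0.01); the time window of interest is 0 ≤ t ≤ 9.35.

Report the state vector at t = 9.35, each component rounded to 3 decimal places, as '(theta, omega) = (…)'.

(theta, omega) = (-0.352, 0.362)

t=0.000: state=(1.790, -0.770)
step 1 (dt=0.01): k1=(-0.770, -5.988), k2=(-0.800, -5.984), k3=(-0.800, -5.984), k4=(-0.830, -5.980); state += dt/6·(k1+2k2+2k3+k4)
t=0.010: state=(1.782, -0.830)
t=0.020: state=(1.773, -0.890)
t=0.030: state=(1.764, -0.949)
continuing one RK4 step at a time; state shown every 50 steps (Δt=0.5):
t=0.500: state=(0.697, -3.383)
t=1.000: state=(-0.943, -2.383)
t=1.500: state=(-1.342, 0.774)
t=2.000: state=(-0.327, 2.891)
t=2.500: state=(0.905, 1.466)
t=3.000: state=(0.933, -1.286)
t=3.500: state=(-0.098, -2.317)
t=4.000: state=(-0.857, -0.421)
t=4.500: state=(-0.496, 1.662)
t=5.000: state=(0.409, 1.482)
t=5.500: state=(0.679, -0.472)
t=6.000: state=(0.082, -1.587)
t=6.500: state=(-0.528, -0.563)
t=7.000: state=(-0.392, 0.997)
t=7.500: state=(0.214, 1.097)
t=8.000: state=(0.460, -0.199)
t=8.500: state=(0.092, -1.059)
t=9.000: state=(-0.339, -0.449)
t=9.350: state=(-0.352, 0.362)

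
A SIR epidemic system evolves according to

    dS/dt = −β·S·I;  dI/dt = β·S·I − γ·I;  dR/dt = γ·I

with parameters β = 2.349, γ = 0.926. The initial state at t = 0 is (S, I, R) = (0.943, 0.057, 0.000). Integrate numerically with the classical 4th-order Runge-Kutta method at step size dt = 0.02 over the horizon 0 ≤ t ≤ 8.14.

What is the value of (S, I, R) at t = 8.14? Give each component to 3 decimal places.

(S, I, R) = (0.098, 0.009, 0.893)

t=0.000: state=(0.943, 0.057, 0.000)
step 1 (dt=0.02): k1=(-0.126, 0.073, 0.053), k2=(-0.128, 0.074, 0.053), k3=(-0.128, 0.074, 0.053), k4=(-0.129, 0.075, 0.054); state += dt/6·(k1+2k2+2k3+k4)
t=0.020: state=(0.940, 0.058, 0.001)
t=0.040: state=(0.938, 0.060, 0.002)
t=0.060: state=(0.935, 0.062, 0.003)
continuing one RK4 step at a time; state shown every 25 steps (Δt=0.5):
t=0.500: state=(0.860, 0.104, 0.036)
t=1.000: state=(0.734, 0.167, 0.099)
t=1.500: state=(0.581, 0.228, 0.191)
t=2.000: state=(0.434, 0.260, 0.305)
t=2.500: state=(0.320, 0.254, 0.426)
t=3.000: state=(0.242, 0.222, 0.537)
t=3.500: state=(0.191, 0.179, 0.630)
t=4.000: state=(0.158, 0.138, 0.703)
t=4.500: state=(0.138, 0.104, 0.759)
t=5.000: state=(0.124, 0.076, 0.800)
t=5.500: state=(0.115, 0.055, 0.830)
t=6.000: state=(0.109, 0.039, 0.852)
t=6.500: state=(0.104, 0.028, 0.867)
t=7.000: state=(0.102, 0.020, 0.878)
t=7.500: state=(0.100, 0.014, 0.886)
t=8.000: state=(0.098, 0.010, 0.892)
t=8.140: state=(0.098, 0.009, 0.893)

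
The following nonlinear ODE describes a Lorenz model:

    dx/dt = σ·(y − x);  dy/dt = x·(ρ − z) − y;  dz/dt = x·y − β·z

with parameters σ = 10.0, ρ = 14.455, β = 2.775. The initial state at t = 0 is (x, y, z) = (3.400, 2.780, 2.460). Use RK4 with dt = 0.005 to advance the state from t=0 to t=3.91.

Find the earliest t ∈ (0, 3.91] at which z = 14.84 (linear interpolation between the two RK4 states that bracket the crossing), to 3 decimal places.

t = 0.292

t=0.000: state=(3.400, 2.780, 2.460)
step 1 (dt=0.005): k1=(-6.200, 38.003, 2.626), k2=(-5.095, 37.700, 2.886), k3=(-5.130, 37.732, 2.889), k4=(-4.057, 37.458, 3.151); state += dt/6·(k1+2k2+2k3+k4)
t=0.005: state=(3.374, 2.969, 2.474)
t=0.010: state=(3.359, 3.155, 2.492)
t=0.015: state=(3.354, 3.339, 2.511)
continuing one RK4 step at a time; state shown every 40 steps (Δt=0.2):
t=0.200: state=(7.414, 11.073, 7.233)
t=0.290: state=(10.446, 12.835, 14.666)
next step: t=0.295: state=(10.560, 12.748, 15.131) — z has crossed 14.84
linear interpolation between t=0.290 (14.66606) and t=0.295 (15.13125) → t≈0.292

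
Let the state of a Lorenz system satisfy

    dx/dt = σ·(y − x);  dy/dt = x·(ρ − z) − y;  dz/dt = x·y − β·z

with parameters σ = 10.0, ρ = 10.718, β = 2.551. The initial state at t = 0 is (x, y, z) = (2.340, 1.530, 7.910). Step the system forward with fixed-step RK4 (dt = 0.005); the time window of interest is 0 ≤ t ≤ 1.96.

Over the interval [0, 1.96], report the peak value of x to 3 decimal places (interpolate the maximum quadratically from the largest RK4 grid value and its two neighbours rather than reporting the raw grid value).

max x = 7.268

t=0.000: state=(2.340, 1.530, 7.910)
step 1 (dt=0.005): k1=(-8.100, 5.041, -16.598), k2=(-7.771, 5.068, -16.494), k3=(-7.779, 5.069, -16.493), k4=(-7.458, 5.096, -16.389); state += dt/6·(k1+2k2+2k3+k4)
t=0.005: state=(2.301, 1.555, 7.828)
t=0.010: state=(2.265, 1.581, 7.746)
t=0.015: state=(2.233, 1.607, 7.666)
continuing one RK4 step at a time; state shown every 20 steps (Δt=0.1):
t=0.100: state=(2.030, 2.100, 6.465)
t=0.200: state=(2.348, 2.884, 5.484)
t=0.300: state=(3.083, 4.019, 5.075)
t=0.400: state=(4.217, 5.537, 5.483)
t=0.500: state=(5.651, 7.125, 7.057)
t=0.600: state=(6.923, 7.839, 9.753)
t=0.700: state=(7.210, 6.802, 12.275)
t=0.800: state=(6.221, 4.809, 12.977)
t=0.900: state=(4.751, 3.377, 11.986)
t=1.000: state=(3.651, 2.855, 10.399)
t=1.100: state=(3.152, 2.929, 8.900)
t=1.200: state=(3.158, 3.372, 7.759)
t=1.300: state=(3.550, 4.109, 7.113)
t=1.400: state=(4.251, 5.076, 7.097)
t=1.500: state=(5.145, 6.068, 7.835)
t=1.600: state=(5.979, 6.653, 9.252)
t=1.700: state=(6.361, 6.403, 10.798)
t=1.800: state=(6.055, 5.441, 11.647)
t=1.900: state=(5.278, 4.425, 11.477)
t=1.960: state=(4.783, 4.007, 11.021)
largest grid value and its neighbours: x(0.665)=7.26494, x(0.670)=7.26777, x(0.675)=7.26701
parabola through these three points peaks at t≈0.671 with x≈7.26792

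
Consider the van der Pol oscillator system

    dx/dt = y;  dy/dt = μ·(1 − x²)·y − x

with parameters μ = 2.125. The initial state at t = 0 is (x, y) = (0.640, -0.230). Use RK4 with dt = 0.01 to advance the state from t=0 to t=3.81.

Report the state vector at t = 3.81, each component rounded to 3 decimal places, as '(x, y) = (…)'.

(x, y) = (-0.883, 1.017)

t=0.000: state=(0.640, -0.230)
step 1 (dt=0.01): k1=(-0.230, -0.929), k2=(-0.235, -0.934), k3=(-0.235, -0.934), k4=(-0.239, -0.939); state += dt/6·(k1+2k2+2k3+k4)
t=0.010: state=(0.638, -0.239)
t=0.020: state=(0.635, -0.249)
t=0.030: state=(0.633, -0.258)
continuing one RK4 step at a time; state shown every 20 steps (Δt=0.2):
t=0.200: state=(0.574, -0.441)
t=0.400: state=(0.459, -0.724)
t=0.600: state=(0.276, -1.134)
t=0.800: state=(-0.009, -1.753)
t=1.000: state=(-0.439, -2.566)
t=1.200: state=(-1.010, -2.965)
t=1.400: state=(-1.528, -2.010)
t=1.600: state=(-1.791, -0.693)
t=1.800: state=(-1.852, -0.024)
t=2.000: state=(-1.828, 0.223)
t=2.200: state=(-1.773, 0.319)
t=2.400: state=(-1.703, 0.370)
t=2.600: state=(-1.625, 0.409)
t=2.800: state=(-1.540, 0.451)
t=3.000: state=(-1.444, 0.502)
t=3.200: state=(-1.338, 0.568)
t=3.400: state=(-1.216, 0.660)
t=3.600: state=(-1.071, 0.794)
t=3.800: state=(-0.893, 1.004)
t=3.810: state=(-0.883, 1.017)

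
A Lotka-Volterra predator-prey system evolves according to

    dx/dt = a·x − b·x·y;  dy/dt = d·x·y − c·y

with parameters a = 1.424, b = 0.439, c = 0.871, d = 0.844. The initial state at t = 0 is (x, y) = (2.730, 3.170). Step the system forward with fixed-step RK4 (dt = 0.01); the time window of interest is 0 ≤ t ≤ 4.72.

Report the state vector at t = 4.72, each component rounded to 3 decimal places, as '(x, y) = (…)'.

t=0.000: state=(2.730, 3.170)
step 1 (dt=0.01): k1=(0.088, 4.543), k2=(0.061, 4.577), k3=(0.061, 4.577), k4=(0.034, 4.610); state += dt/6·(k1+2k2+2k3+k4)
t=0.010: state=(2.731, 3.216)
t=0.020: state=(2.731, 3.262)
t=0.030: state=(2.730, 3.309)
continuing one RK4 step at a time; state shown every 20 steps (Δt=0.2):
t=0.200: state=(2.631, 4.201)
t=0.400: state=(2.298, 5.366)
t=0.600: state=(1.820, 6.388)
t=0.800: state=(1.339, 7.001)
t=1.000: state=(0.954, 7.126)
t=1.200: state=(0.685, 6.865)
t=1.400: state=(0.509, 6.372)
t=1.600: state=(0.397, 5.774)
t=1.800: state=(0.326, 5.154)
t=2.000: state=(0.283, 4.557)
t=2.200: state=(0.259, 4.007)
t=2.400: state=(0.248, 3.513)
t=2.600: state=(0.246, 3.077)
t=2.800: state=(0.254, 2.696)
t=3.000: state=(0.271, 2.367)
t=3.200: state=(0.296, 2.086)
t=3.400: state=(0.332, 1.848)
t=3.600: state=(0.378, 1.648)
t=3.800: state=(0.438, 1.483)
t=4.000: state=(0.515, 1.350)
t=4.200: state=(0.611, 1.247)
t=4.400: state=(0.730, 1.173)
t=4.600: state=(0.878, 1.128)
t=4.720: state=(0.982, 1.116)

(x, y) = (0.982, 1.116)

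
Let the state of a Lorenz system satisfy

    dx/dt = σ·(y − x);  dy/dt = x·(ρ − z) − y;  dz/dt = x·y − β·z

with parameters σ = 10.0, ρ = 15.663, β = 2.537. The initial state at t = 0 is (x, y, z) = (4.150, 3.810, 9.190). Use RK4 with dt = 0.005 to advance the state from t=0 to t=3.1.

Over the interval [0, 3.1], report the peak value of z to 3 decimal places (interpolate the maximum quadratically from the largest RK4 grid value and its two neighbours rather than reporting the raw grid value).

t=0.000: state=(4.150, 3.810, 9.190)
step 1 (dt=0.005): k1=(-3.400, 23.053, -7.504), k2=(-2.739, 23.018, -7.250), k3=(-2.756, 23.026, -7.245), k4=(-2.111, 22.998, -6.988); state += dt/6·(k1+2k2+2k3+k4)
t=0.005: state=(4.136, 3.925, 9.154)
t=0.010: state=(4.129, 4.040, 9.120)
t=0.015: state=(4.127, 4.155, 9.089)
continuing one RK4 step at a time; state shown every 40 steps (Δt=0.2):
t=0.200: state=(6.631, 8.748, 10.866)
t=0.400: state=(8.790, 7.766, 18.724)
t=0.600: state=(4.692, 2.947, 16.327)
t=0.800: state=(3.374, 3.637, 11.573)
t=1.000: state=(5.269, 6.835, 10.455)
t=1.200: state=(8.310, 8.991, 15.848)
t=1.400: state=(6.368, 4.483, 17.695)
t=1.600: state=(3.963, 3.638, 13.420)
t=1.800: state=(4.779, 5.819, 11.152)
t=2.000: state=(7.390, 8.517, 14.055)
t=2.200: state=(7.205, 5.917, 17.589)
t=2.400: state=(4.706, 3.988, 14.712)
t=2.600: state=(4.702, 5.334, 12.046)
t=2.800: state=(6.688, 7.773, 13.319)
t=3.000: state=(7.385, 6.753, 16.848)
t=3.100: state=(6.424, 5.280, 16.727)
largest grid value and its neighbours: z(0.445)=19.21291, z(0.450)=19.21402, z(0.455)=19.20526
parabola through these three points peaks at t≈0.448 with z≈19.21476

max z = 19.215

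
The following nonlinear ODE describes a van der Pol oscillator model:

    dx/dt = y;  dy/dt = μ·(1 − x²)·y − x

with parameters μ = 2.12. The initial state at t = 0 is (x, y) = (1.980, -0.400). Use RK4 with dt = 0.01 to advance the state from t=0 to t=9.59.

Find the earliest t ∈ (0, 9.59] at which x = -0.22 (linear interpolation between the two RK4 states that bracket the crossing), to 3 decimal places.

t=0.000: state=(1.980, -0.400)
step 1 (dt=0.01): k1=(-0.400, 0.496), k2=(-0.398, 0.476), k3=(-0.398, 0.477), k4=(-0.395, 0.458); state += dt/6·(k1+2k2+2k3+k4)
t=0.010: state=(1.976, -0.395)
t=0.020: state=(1.972, -0.391)
t=0.030: state=(1.968, -0.387)
continuing one RK4 step at a time; state shown every 50 steps (Δt=0.5):
t=0.500: state=(1.800, -0.361)
t=1.000: state=(1.605, -0.427)
t=1.500: state=(1.363, -0.554)
t=2.000: state=(1.025, -0.845)
t=2.500: state=(0.416, -1.806)
t=2.760: state=(-0.207, -3.104)
next step: t=2.770: state=(-0.238, -3.164) — x has crossed -0.22
linear interpolation between t=2.760 (-0.20715) and t=2.770 (-0.23849) → t≈2.764

t = 2.764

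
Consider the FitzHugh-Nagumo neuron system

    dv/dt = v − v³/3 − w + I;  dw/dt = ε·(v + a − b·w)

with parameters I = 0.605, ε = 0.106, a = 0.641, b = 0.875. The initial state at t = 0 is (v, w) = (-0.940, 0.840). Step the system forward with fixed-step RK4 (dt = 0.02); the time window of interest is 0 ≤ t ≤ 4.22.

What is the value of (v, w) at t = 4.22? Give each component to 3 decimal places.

t=0.000: state=(-0.940, 0.840)
step 1 (dt=0.02): k1=(-0.898, -0.110), k2=(-0.898, -0.110), k3=(-0.898, -0.110), k4=(-0.898, -0.111); state += dt/6·(k1+2k2+2k3+k4)
t=0.020: state=(-0.958, 0.838)
t=0.040: state=(-0.976, 0.836)
t=0.060: state=(-0.994, 0.833)
continuing one RK4 step at a time; state shown every 10 steps (Δt=0.2):
t=0.200: state=(-1.117, 0.816)
t=0.400: state=(-1.281, 0.790)
t=0.600: state=(-1.420, 0.760)
t=0.800: state=(-1.528, 0.729)
t=1.000: state=(-1.606, 0.696)
t=1.200: state=(-1.657, 0.662)
t=1.400: state=(-1.687, 0.628)
t=1.600: state=(-1.702, 0.595)
t=1.800: state=(-1.707, 0.561)
t=2.000: state=(-1.705, 0.529)
t=2.200: state=(-1.698, 0.497)
t=2.400: state=(-1.688, 0.465)
t=2.600: state=(-1.676, 0.435)
t=2.800: state=(-1.663, 0.405)
t=3.000: state=(-1.649, 0.377)
t=3.200: state=(-1.634, 0.349)
t=3.400: state=(-1.618, 0.321)
t=3.600: state=(-1.603, 0.295)
t=3.800: state=(-1.587, 0.270)
t=4.000: state=(-1.571, 0.245)
t=4.200: state=(-1.554, 0.221)
t=4.220: state=(-1.553, 0.219)

(v, w) = (-1.553, 0.219)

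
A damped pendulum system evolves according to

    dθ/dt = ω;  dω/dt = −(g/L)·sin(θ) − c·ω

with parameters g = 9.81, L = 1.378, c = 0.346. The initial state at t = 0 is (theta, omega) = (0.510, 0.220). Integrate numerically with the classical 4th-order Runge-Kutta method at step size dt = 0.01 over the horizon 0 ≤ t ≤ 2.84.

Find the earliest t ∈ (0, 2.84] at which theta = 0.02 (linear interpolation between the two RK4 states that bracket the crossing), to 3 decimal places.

t = 0.671

t=0.000: state=(0.510, 0.220)
step 1 (dt=0.01): k1=(0.220, -3.551), k2=(0.202, -3.552), k3=(0.202, -3.552), k4=(0.184, -3.552); state += dt/6·(k1+2k2+2k3+k4)
t=0.010: state=(0.512, 0.184)
t=0.020: state=(0.514, 0.149)
t=0.030: state=(0.515, 0.113)
continuing one RK4 step at a time; state shown every 10 steps (Δt=0.1):
t=0.100: state=(0.514, -0.132)
t=0.200: state=(0.484, -0.464)
t=0.300: state=(0.423, -0.756)
t=0.400: state=(0.335, -0.991)
t=0.500: state=(0.227, -1.152)
t=0.600: state=(0.107, -1.229)
t=0.670: state=(0.021, -1.231)
next step: t=0.680: state=(0.009, -1.228) — theta has crossed 0.02
linear interpolation between t=0.670 (0.02101) and t=0.680 (0.00872) → t≈0.671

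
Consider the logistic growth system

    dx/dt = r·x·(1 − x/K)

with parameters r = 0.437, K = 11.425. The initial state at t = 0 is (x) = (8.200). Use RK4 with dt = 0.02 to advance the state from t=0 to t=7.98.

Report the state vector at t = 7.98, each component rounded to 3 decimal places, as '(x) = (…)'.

t=0.000: state=(8.200)
step 1 (dt=0.02): k1=(1.012), k2=(1.010), k3=(1.010), k4=(1.008); state += dt/6·(k1+2k2+2k3+k4)
t=0.020: state=(8.220)
t=0.040: state=(8.240)
t=0.060: state=(8.260)
continuing one RK4 step at a time; state shown every 25 steps (Δt=0.5):
t=0.500: state=(8.681)
t=1.000: state=(9.110)
t=1.500: state=(9.488)
t=2.000: state=(9.814)
t=2.500: state=(10.094)
t=3.000: state=(10.330)
t=3.500: state=(10.528)
t=4.000: state=(10.693)
t=4.500: state=(10.829)
t=5.000: state=(10.941)
t=5.500: state=(11.033)
t=6.000: state=(11.108)
t=6.500: state=(11.168)
t=7.000: state=(11.218)
t=7.500: state=(11.258)
t=7.980: state=(11.289)

(x) = (11.289)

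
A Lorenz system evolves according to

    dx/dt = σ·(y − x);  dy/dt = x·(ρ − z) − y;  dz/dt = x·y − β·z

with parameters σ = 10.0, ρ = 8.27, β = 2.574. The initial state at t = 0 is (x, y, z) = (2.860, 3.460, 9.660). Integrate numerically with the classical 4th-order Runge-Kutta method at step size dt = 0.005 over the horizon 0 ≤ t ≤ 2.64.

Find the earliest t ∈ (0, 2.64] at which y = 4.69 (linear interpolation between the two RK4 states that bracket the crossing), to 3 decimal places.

t = 0.631

t=0.000: state=(2.860, 3.460, 9.660)
step 1 (dt=0.005): k1=(6.000, -7.435, -14.969), k2=(5.664, -7.330, -14.874), k3=(5.675, -7.330, -14.877), k4=(5.350, -7.223, -14.785); state += dt/6·(k1+2k2+2k3+k4)
t=0.005: state=(2.888, 3.423, 9.586)
t=0.010: state=(2.914, 3.388, 9.512)
t=0.015: state=(2.936, 3.353, 9.439)
continuing one RK4 step at a time; state shown every 20 steps (Δt=0.1):
t=0.100: state=(3.024, 2.938, 8.301)
t=0.200: state=(2.908, 2.818, 7.161)
t=0.300: state=(2.900, 2.985, 6.271)
t=0.400: state=(3.083, 3.361, 5.680)
t=0.500: state=(3.448, 3.892, 5.435)
t=0.600: state=(3.953, 4.505, 5.578)
t=0.630: state=(4.120, 4.686, 5.699)
next step: t=0.635: state=(4.149, 4.715, 5.723) — y has crossed 4.69
linear interpolation between t=0.630 (4.68569) and t=0.635 (4.71509) → t≈0.631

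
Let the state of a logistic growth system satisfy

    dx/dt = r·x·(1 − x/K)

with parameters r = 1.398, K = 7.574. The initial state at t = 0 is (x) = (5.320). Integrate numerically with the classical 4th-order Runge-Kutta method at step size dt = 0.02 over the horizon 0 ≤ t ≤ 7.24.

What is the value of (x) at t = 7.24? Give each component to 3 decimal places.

(x) = (7.574)

t=0.000: state=(5.320)
step 1 (dt=0.02): k1=(2.213), k2=(2.201), k3=(2.201), k4=(2.188); state += dt/6·(k1+2k2+2k3+k4)
t=0.020: state=(5.364)
t=0.040: state=(5.408)
t=0.060: state=(5.451)
continuing one RK4 step at a time; state shown every 25 steps (Δt=0.5):
t=0.500: state=(6.256)
t=1.000: state=(6.856)
t=1.500: state=(7.199)
t=2.000: state=(7.383)
t=2.500: state=(7.478)
t=3.000: state=(7.526)
t=3.500: state=(7.550)
t=4.000: state=(7.562)
t=4.500: state=(7.568)
t=5.000: state=(7.571)
t=5.500: state=(7.573)
t=6.000: state=(7.573)
t=6.500: state=(7.574)
t=7.000: state=(7.574)
t=7.240: state=(7.574)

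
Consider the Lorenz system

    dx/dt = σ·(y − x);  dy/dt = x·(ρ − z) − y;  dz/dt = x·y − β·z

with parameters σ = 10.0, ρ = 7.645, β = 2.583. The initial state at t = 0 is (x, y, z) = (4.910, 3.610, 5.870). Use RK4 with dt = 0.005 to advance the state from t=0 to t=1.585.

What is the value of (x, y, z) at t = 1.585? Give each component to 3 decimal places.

t=0.000: state=(4.910, 3.610, 5.870)
step 1 (dt=0.005): k1=(-13.000, 5.105, 2.563), k2=(-12.547, 5.004, 2.491), k3=(-12.561, 5.007, 2.495), k4=(-12.122, 4.908, 2.425); state += dt/6·(k1+2k2+2k3+k4)
t=0.005: state=(4.847, 3.635, 5.882)
t=0.010: state=(4.789, 3.659, 5.894)
t=0.015: state=(4.734, 3.682, 5.905)
continuing one RK4 step at a time; state shown every 20 steps (Δt=0.1):
t=0.100: state=(4.237, 3.983, 6.040)
t=0.200: state=(4.167, 4.216, 6.178)
t=0.300: state=(4.257, 4.365, 6.367)
t=0.400: state=(4.353, 4.427, 6.591)
t=0.500: state=(4.394, 4.400, 6.797)
t=0.600: state=(4.365, 4.303, 6.932)
t=0.700: state=(4.280, 4.176, 6.969)
t=0.800: state=(4.170, 4.059, 6.913)
t=0.900: state=(4.069, 3.981, 6.796)
t=1.000: state=(4.001, 3.955, 6.656)
t=1.100: state=(3.979, 3.979, 6.533)
t=1.200: state=(3.999, 4.039, 6.454)
t=1.300: state=(4.053, 4.117, 6.432)
t=1.400: state=(4.121, 4.192, 6.465)
t=1.500: state=(4.187, 4.245, 6.540)
t=1.585: state=(4.228, 4.265, 6.619)

(x, y, z) = (4.228, 4.265, 6.619)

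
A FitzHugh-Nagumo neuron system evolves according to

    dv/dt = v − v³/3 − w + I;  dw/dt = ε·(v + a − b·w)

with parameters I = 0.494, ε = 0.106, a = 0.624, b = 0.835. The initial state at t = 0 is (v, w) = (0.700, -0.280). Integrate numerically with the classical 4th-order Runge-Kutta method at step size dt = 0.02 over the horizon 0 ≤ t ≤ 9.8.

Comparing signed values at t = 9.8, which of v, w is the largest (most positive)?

t=0.000: state=(0.700, -0.280)
step 1 (dt=0.02): k1=(1.360, 0.165), k2=(1.365, 0.166), k3=(1.365, 0.166), k4=(1.370, 0.168); state += dt/6·(k1+2k2+2k3+k4)
t=0.020: state=(0.727, -0.277)
t=0.040: state=(0.755, -0.273)
t=0.060: state=(0.782, -0.270)
continuing one RK4 step at a time; state shown every 25 steps (Δt=0.5):
t=0.500: state=(1.376, -0.181)
t=1.000: state=(1.781, -0.057)
t=1.500: state=(1.891, 0.073)
t=2.000: state=(1.885, 0.201)
t=2.500: state=(1.849, 0.321)
t=3.000: state=(1.804, 0.434)
t=3.500: state=(1.756, 0.540)
t=4.000: state=(1.708, 0.639)
t=4.500: state=(1.659, 0.731)
t=5.000: state=(1.609, 0.816)
t=5.500: state=(1.557, 0.895)
t=6.000: state=(1.505, 0.968)
t=6.500: state=(1.451, 1.035)
t=7.000: state=(1.396, 1.097)
t=7.500: state=(1.338, 1.153)
t=8.000: state=(1.277, 1.203)
t=8.500: state=(1.212, 1.248)
t=9.000: state=(1.141, 1.287)
t=9.500: state=(1.064, 1.321)
t=9.800: state=(1.013, 1.338)
compare at T: v=1.013, w=1.338

largest component: w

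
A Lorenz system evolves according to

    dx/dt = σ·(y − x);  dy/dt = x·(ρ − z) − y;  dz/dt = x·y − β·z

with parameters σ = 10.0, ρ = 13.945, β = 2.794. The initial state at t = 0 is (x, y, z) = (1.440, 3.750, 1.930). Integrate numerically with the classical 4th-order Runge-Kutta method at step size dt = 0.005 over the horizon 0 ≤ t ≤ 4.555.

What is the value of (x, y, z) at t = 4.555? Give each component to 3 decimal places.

(x, y, z) = (4.741, 4.913, 11.459)

t=0.000: state=(1.440, 3.750, 1.930)
step 1 (dt=0.005): k1=(23.100, 13.552, 0.008), k2=(22.861, 14.212, 0.275), k3=(22.884, 14.202, 0.273), k4=(22.666, 14.853, 0.543); state += dt/6·(k1+2k2+2k3+k4)
t=0.005: state=(1.554, 3.821, 1.931)
t=0.010: state=(1.667, 3.898, 1.935)
t=0.015: state=(1.778, 3.982, 1.942)
continuing one RK4 step at a time; state shown every 40 steps (Δt=0.2):
t=0.200: state=(6.850, 10.534, 5.936)
t=0.400: state=(10.319, 7.548, 20.543)
t=0.600: state=(2.801, 0.477, 14.521)
t=0.800: state=(1.034, 1.020, 8.448)
t=1.000: state=(1.809, 2.616, 5.204)
t=1.200: state=(4.831, 7.224, 5.494)
t=1.400: state=(9.826, 10.784, 15.556)
t=1.600: state=(5.667, 2.550, 17.003)
t=1.800: state=(2.364, 2.002, 10.710)
t=2.000: state=(3.087, 4.086, 7.301)
t=2.200: state=(6.403, 8.591, 8.977)
t=2.400: state=(8.776, 7.909, 16.838)
t=2.600: state=(4.810, 3.037, 14.748)
t=2.800: state=(3.382, 3.571, 10.173)
t=3.000: state=(5.046, 6.444, 9.003)
t=3.200: state=(7.891, 8.704, 13.531)
t=3.400: state=(6.619, 5.002, 15.845)
t=3.600: state=(4.279, 3.839, 12.246)
t=3.800: state=(4.757, 5.570, 10.091)
t=4.000: state=(6.878, 7.864, 12.103)
t=4.200: state=(7.130, 6.309, 15.210)
t=4.400: state=(5.151, 4.435, 13.391)
t=4.555: state=(4.741, 4.913, 11.459)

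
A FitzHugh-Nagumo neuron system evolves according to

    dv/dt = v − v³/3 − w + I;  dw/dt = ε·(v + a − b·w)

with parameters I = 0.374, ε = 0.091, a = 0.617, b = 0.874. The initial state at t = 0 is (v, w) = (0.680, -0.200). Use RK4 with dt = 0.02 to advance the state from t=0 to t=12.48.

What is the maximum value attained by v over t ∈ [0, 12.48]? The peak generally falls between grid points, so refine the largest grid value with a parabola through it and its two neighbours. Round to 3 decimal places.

t=0.000: state=(0.680, -0.200)
step 1 (dt=0.02): k1=(1.149, 0.134), k2=(1.154, 0.135), k3=(1.154, 0.135), k4=(1.159, 0.136); state += dt/6·(k1+2k2+2k3+k4)
t=0.020: state=(0.703, -0.197)
t=0.040: state=(0.726, -0.195)
t=0.060: state=(0.750, -0.192)
continuing one RK4 step at a time; state shown every 25 steps (Δt=0.5):
t=0.500: state=(1.267, -0.121)
t=1.000: state=(1.671, -0.022)
t=1.500: state=(1.814, 0.085)
t=2.000: state=(1.829, 0.190)
t=2.500: state=(1.803, 0.292)
t=3.000: state=(1.765, 0.387)
t=3.500: state=(1.723, 0.478)
t=4.000: state=(1.680, 0.562)
t=4.500: state=(1.635, 0.642)
t=5.000: state=(1.590, 0.716)
t=5.500: state=(1.543, 0.786)
t=6.000: state=(1.496, 0.850)
t=6.500: state=(1.447, 0.910)
t=7.000: state=(1.396, 0.966)
t=7.500: state=(1.344, 1.017)
t=8.000: state=(1.288, 1.063)
t=8.500: state=(1.229, 1.106)
t=9.000: state=(1.166, 1.144)
t=9.500: state=(1.097, 1.177)
t=10.000: state=(1.019, 1.206)
t=10.500: state=(0.930, 1.230)
t=11.000: state=(0.823, 1.249)
t=11.500: state=(0.688, 1.261)
t=12.000: state=(0.507, 1.266)
t=12.480: state=(0.255, 1.262)
largest grid value and its neighbours: v(1.820)=1.83088, v(1.840)=1.83096, v(1.860)=1.83095
parabola through these three points peaks at t≈1.849 with v≈1.83097

max v = 1.831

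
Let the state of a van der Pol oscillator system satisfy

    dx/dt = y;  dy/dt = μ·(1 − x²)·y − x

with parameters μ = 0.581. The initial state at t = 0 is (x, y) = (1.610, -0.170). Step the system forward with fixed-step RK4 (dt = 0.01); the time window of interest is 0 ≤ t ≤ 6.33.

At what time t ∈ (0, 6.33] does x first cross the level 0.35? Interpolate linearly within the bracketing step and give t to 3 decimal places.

t=0.000: state=(1.610, -0.170)
step 1 (dt=0.01): k1=(-0.170, -1.453), k2=(-0.177, -1.445), k3=(-0.177, -1.445), k4=(-0.184, -1.438); state += dt/6·(k1+2k2+2k3+k4)
t=0.010: state=(1.608, -0.184)
t=0.020: state=(1.606, -0.199)
t=0.030: state=(1.604, -0.213)
continuing one RK4 step at a time; state shown every 25 steps (Δt=0.25):
t=0.250: state=(1.526, -0.492)
t=0.500: state=(1.369, -0.755)
t=0.750: state=(1.150, -0.996)
t=1.000: state=(0.870, -1.246)
t=1.250: state=(0.524, -1.523)
t=1.350: state=(0.366, -1.641)
next step: t=1.360: state=(0.350, -1.653) — x has crossed 0.35
linear interpolation between t=1.350 (0.36629) and t=1.360 (0.34983) → t≈1.360

t = 1.360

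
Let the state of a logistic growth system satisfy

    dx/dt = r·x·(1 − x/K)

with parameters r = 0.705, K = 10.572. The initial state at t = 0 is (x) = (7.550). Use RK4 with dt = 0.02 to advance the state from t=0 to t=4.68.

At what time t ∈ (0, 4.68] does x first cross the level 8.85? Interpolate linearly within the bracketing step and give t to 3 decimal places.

t=0.000: state=(7.550)
step 1 (dt=0.02): k1=(1.522), k2=(1.517), k3=(1.517), k4=(1.512); state += dt/6·(k1+2k2+2k3+k4)
t=0.020: state=(7.580)
t=0.040: state=(7.610)
t=0.060: state=(7.640)
continuing one RK4 step at a time; state shown every 10 steps (Δt=0.2):
t=0.200: state=(7.845)
t=0.400: state=(8.120)
t=0.600: state=(8.376)
t=0.800: state=(8.611)
t=1.000: state=(8.826)
t=1.020: state=(8.847)
next step: t=1.040: state=(8.867) — x has crossed 8.85
linear interpolation between t=1.020 (8.84682) and t=1.040 (8.86708) → t≈1.023

t = 1.023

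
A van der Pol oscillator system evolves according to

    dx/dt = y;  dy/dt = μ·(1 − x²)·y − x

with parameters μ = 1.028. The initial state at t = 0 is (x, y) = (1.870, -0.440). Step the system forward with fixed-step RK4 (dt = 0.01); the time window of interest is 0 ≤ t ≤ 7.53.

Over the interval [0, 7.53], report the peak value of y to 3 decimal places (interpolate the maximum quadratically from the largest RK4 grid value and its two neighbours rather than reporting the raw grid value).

t=0.000: state=(1.870, -0.440)
step 1 (dt=0.01): k1=(-0.440, -0.741), k2=(-0.444, -0.733), k3=(-0.444, -0.733), k4=(-0.447, -0.725); state += dt/6·(k1+2k2+2k3+k4)
t=0.010: state=(1.866, -0.447)
t=0.020: state=(1.861, -0.455)
t=0.030: state=(1.856, -0.462)
continuing one RK4 step at a time; state shown every 25 steps (Δt=0.25):
t=0.250: state=(1.740, -0.590)
t=0.500: state=(1.577, -0.712)
t=0.750: state=(1.383, -0.845)
t=1.000: state=(1.152, -1.017)
t=1.250: state=(0.869, -1.263)
t=1.500: state=(0.510, -1.626)
t=1.750: state=(0.043, -2.133)
t=2.000: state=(-0.557, -2.629)
t=2.250: state=(-1.221, -2.524)
t=2.500: state=(-1.738, -1.506)
t=2.750: state=(-1.973, -0.445)
t=3.000: state=(-2.002, 0.142)
t=3.250: state=(-1.928, 0.417)
t=3.500: state=(-1.803, 0.567)
t=3.750: state=(-1.647, 0.681)
t=4.000: state=(-1.462, 0.801)
t=4.250: state=(-1.244, 0.952)
t=4.500: state=(-0.981, 1.166)
t=4.750: state=(-0.653, 1.481)
t=5.000: state=(-0.229, 1.938)
t=5.250: state=(0.325, 2.482)
t=5.500: state=(0.985, 2.682)
t=5.750: state=(1.583, 1.941)
t=6.000: state=(1.920, 0.778)
t=6.250: state=(2.009, 0.021)
t=6.500: state=(1.963, -0.340)
t=6.750: state=(1.854, -0.520)
t=7.000: state=(1.708, -0.641)
t=7.250: state=(1.534, -0.754)
t=7.500: state=(1.329, -0.891)
t=7.530: state=(1.302, -0.910)
largest grid value and its neighbours: y(5.430)=2.70526, y(5.440)=2.70674, y(5.450)=2.70671
parabola through these three points peaks at t≈5.445 with y≈2.70692

max y = 2.707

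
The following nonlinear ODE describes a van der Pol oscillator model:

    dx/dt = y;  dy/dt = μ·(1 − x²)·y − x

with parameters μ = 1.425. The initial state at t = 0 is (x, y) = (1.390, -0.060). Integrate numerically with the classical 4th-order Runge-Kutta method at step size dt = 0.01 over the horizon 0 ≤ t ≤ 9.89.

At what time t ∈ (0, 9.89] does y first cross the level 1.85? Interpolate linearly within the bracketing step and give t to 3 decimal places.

t = 4.857

t=0.000: state=(1.390, -0.060)
step 1 (dt=0.01): k1=(-0.060, -1.310), k2=(-0.067, -1.301), k3=(-0.067, -1.301), k4=(-0.073, -1.293); state += dt/6·(k1+2k2+2k3+k4)
t=0.010: state=(1.389, -0.073)
t=0.020: state=(1.389, -0.086)
t=0.030: state=(1.388, -0.099)
continuing one RK4 step at a time; state shown every 50 steps (Δt=0.5):
t=0.500: state=(1.226, -0.557)
t=1.000: state=(0.835, -1.041)
t=1.500: state=(0.094, -2.074)
t=2.000: state=(-1.257, -2.784)
t=2.500: state=(-1.974, -0.233)
t=3.000: state=(-1.884, 0.396)
t=3.500: state=(-1.643, 0.556)
t=4.000: state=(-1.322, 0.749)
t=4.500: state=(-0.859, 1.166)
t=4.850: state=(-0.348, 1.831)
next step: t=4.860: state=(-0.330, 1.858) — y has crossed 1.85
linear interpolation between t=4.850 (1.83087) and t=4.860 (1.85752) → t≈4.857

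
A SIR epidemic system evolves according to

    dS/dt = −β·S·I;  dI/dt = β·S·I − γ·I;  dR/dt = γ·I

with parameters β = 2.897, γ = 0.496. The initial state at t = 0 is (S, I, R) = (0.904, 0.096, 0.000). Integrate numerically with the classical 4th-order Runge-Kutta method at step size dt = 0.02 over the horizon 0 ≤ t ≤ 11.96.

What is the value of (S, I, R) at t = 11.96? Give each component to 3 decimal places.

t=0.000: state=(0.904, 0.096, 0.000)
step 1 (dt=0.02): k1=(-0.251, 0.204, 0.048), k2=(-0.256, 0.207, 0.049), k3=(-0.256, 0.207, 0.049), k4=(-0.261, 0.211, 0.050); state += dt/6·(k1+2k2+2k3+k4)
t=0.020: state=(0.899, 0.100, 0.001)
t=0.040: state=(0.894, 0.104, 0.002)
t=0.060: state=(0.888, 0.109, 0.003)
continuing one RK4 step at a time; state shown every 25 steps (Δt=0.5):
t=0.500: state=(0.714, 0.246, 0.040)
t=1.000: state=(0.433, 0.441, 0.126)
t=1.500: state=(0.209, 0.540, 0.251)
t=2.000: state=(0.096, 0.520, 0.384)
t=2.500: state=(0.047, 0.448, 0.504)
t=3.000: state=(0.026, 0.368, 0.606)
t=3.500: state=(0.016, 0.296, 0.688)
t=4.000: state=(0.011, 0.236, 0.753)
t=4.500: state=(0.008, 0.186, 0.805)
t=5.000: state=(0.006, 0.147, 0.847)
t=5.500: state=(0.005, 0.116, 0.879)
t=6.000: state=(0.005, 0.091, 0.905)
t=6.500: state=(0.004, 0.071, 0.925)
t=7.000: state=(0.004, 0.056, 0.940)
t=7.500: state=(0.003, 0.044, 0.953)
t=8.000: state=(0.003, 0.034, 0.962)
t=8.500: state=(0.003, 0.027, 0.970)
t=9.000: state=(0.003, 0.021, 0.976)
t=9.500: state=(0.003, 0.017, 0.980)
t=10.000: state=(0.003, 0.013, 0.984)
t=10.500: state=(0.003, 0.010, 0.987)
t=11.000: state=(0.003, 0.008, 0.989)
t=11.500: state=(0.003, 0.006, 0.991)
t=11.960: state=(0.003, 0.005, 0.992)

(S, I, R) = (0.003, 0.005, 0.992)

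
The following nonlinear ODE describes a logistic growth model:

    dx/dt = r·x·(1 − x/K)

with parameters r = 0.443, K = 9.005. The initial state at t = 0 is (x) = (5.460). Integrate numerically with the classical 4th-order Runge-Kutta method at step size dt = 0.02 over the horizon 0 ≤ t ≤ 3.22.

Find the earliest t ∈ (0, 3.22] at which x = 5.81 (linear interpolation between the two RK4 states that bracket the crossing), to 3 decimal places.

t=0.000: state=(5.460)
step 1 (dt=0.02): k1=(0.952), k2=(0.951), k3=(0.951), k4=(0.950); state += dt/6·(k1+2k2+2k3+k4)
t=0.020: state=(5.479)
t=0.040: state=(5.498)
t=0.060: state=(5.517)
continuing one RK4 step at a time; state shown every 10 steps (Δt=0.2):
t=0.200: state=(5.649)
t=0.360: state=(5.796)
next step: t=0.380: state=(5.815) — x has crossed 5.81
linear interpolation between t=0.360 (5.79638) and t=0.380 (5.81465) → t≈0.375

t = 0.375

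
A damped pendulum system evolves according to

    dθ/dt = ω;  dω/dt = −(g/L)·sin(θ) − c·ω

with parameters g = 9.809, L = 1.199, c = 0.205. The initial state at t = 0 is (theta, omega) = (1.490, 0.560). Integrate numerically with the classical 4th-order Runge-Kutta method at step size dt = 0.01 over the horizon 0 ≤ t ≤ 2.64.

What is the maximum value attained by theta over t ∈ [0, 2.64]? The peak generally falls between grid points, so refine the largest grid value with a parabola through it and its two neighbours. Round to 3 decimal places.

max theta = 1.509

t=0.000: state=(1.490, 0.560)
step 1 (dt=0.01): k1=(0.560, -8.269), k2=(0.519, -8.262), k3=(0.519, -8.262), k4=(0.477, -8.255); state += dt/6·(k1+2k2+2k3+k4)
t=0.010: state=(1.495, 0.477)
t=0.020: state=(1.500, 0.395)
t=0.030: state=(1.503, 0.313)
continuing one RK4 step at a time; state shown every 10 steps (Δt=0.1):
t=0.100: state=(1.505, -0.259)
t=0.200: state=(1.439, -1.060)
t=0.300: state=(1.294, -1.832)
t=0.400: state=(1.074, -2.545)
t=0.500: state=(0.789, -3.143)
t=0.600: state=(0.452, -3.550)
t=0.700: state=(0.088, -3.693)
t=0.800: state=(-0.277, -3.540)
t=0.900: state=(-0.612, -3.119)
t=1.000: state=(-0.894, -2.501)
t=1.100: state=(-1.108, -1.767)
t=1.200: state=(-1.245, -0.982)
t=1.300: state=(-1.304, -0.186)
t=1.400: state=(-1.283, 0.598)
t=1.500: state=(-1.185, 1.352)
t=1.600: state=(-1.015, 2.047)
t=1.700: state=(-0.779, 2.639)
t=1.800: state=(-0.492, 3.067)
t=1.900: state=(-0.173, 3.269)
t=2.000: state=(0.153, 3.210)
t=2.100: state=(0.460, 2.899)
t=2.200: state=(0.726, 2.386)
t=2.300: state=(0.933, 1.738)
t=2.400: state=(1.071, 1.019)
t=2.500: state=(1.136, 0.273)
t=2.600: state=(1.126, -0.467)
t=2.640: state=(1.101, -0.756)
largest grid value and its neighbours: theta(0.060)=1.50877, theta(0.070)=1.50902, theta(0.080)=1.50846
parabola through these three points peaks at t≈0.068 with theta≈1.50904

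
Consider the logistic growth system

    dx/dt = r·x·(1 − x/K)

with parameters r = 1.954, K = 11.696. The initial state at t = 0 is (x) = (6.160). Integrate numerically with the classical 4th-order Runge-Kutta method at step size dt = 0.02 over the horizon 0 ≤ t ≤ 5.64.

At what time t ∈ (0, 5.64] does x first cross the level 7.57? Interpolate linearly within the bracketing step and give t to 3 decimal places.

t=0.000: state=(6.160)
step 1 (dt=0.02): k1=(5.697), k2=(5.691), k3=(5.691), k4=(5.683); state += dt/6·(k1+2k2+2k3+k4)
t=0.020: state=(6.274)
t=0.040: state=(6.387)
t=0.060: state=(6.500)
continuing one RK4 step at a time; state shown every 10 steps (Δt=0.2):
t=0.200: state=(7.274)
t=0.240: state=(7.487)
next step: t=0.260: state=(7.591) — x has crossed 7.57
linear interpolation between t=0.240 (7.48652) and t=0.260 (7.59123) → t≈0.256

t = 0.256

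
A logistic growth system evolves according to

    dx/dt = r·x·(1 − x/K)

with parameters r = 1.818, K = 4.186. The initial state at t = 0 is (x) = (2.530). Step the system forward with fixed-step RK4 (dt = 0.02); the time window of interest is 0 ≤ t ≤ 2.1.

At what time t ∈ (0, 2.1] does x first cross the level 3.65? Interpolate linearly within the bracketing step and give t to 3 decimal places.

t = 0.822

t=0.000: state=(2.530)
step 1 (dt=0.02): k1=(1.820), k2=(1.813), k3=(1.813), k4=(1.805); state += dt/6·(k1+2k2+2k3+k4)
t=0.020: state=(2.566)
t=0.040: state=(2.602)
t=0.060: state=(2.638)
continuing one RK4 step at a time; state shown every 5 steps (Δt=0.1):
t=0.100: state=(2.708)
t=0.200: state=(2.877)
t=0.300: state=(3.035)
t=0.400: state=(3.180)
t=0.500: state=(3.312)
t=0.600: state=(3.431)
t=0.700: state=(3.537)
t=0.800: state=(3.631)
t=0.820: state=(3.648)
next step: t=0.840: state=(3.665) — x has crossed 3.65
linear interpolation between t=0.820 (3.64823) and t=0.840 (3.66505) → t≈0.822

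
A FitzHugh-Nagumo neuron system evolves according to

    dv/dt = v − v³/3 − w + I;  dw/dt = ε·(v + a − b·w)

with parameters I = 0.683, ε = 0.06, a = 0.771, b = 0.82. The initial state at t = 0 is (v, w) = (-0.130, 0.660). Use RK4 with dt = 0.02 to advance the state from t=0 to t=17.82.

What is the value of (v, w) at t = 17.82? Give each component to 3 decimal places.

t=0.000: state=(-0.130, 0.660)
step 1 (dt=0.02): k1=(-0.106, 0.006), k2=(-0.107, 0.006), k3=(-0.107, 0.006), k4=(-0.108, 0.006); state += dt/6·(k1+2k2+2k3+k4)
t=0.020: state=(-0.132, 0.660)
t=0.040: state=(-0.134, 0.660)
t=0.060: state=(-0.137, 0.660)
continuing one RK4 step at a time; state shown every 50 steps (Δt=1):
t=1.000: state=(-0.311, 0.661)
t=2.000: state=(-0.733, 0.645)
t=3.000: state=(-1.311, 0.599)
t=4.000: state=(-1.584, 0.529)
t=5.000: state=(-1.614, 0.454)
t=6.000: state=(-1.583, 0.384)
t=7.000: state=(-1.542, 0.319)
t=8.000: state=(-1.498, 0.260)
t=9.000: state=(-1.452, 0.206)
t=10.000: state=(-1.407, 0.158)
t=11.000: state=(-1.360, 0.115)
t=12.000: state=(-1.313, 0.076)
t=13.000: state=(-1.264, 0.042)
t=14.000: state=(-1.213, 0.013)
t=15.000: state=(-1.159, -0.012)
t=16.000: state=(-1.102, -0.033)
t=17.000: state=(-1.039, -0.049)
t=17.820: state=(-0.981, -0.058)

(v, w) = (-0.981, -0.058)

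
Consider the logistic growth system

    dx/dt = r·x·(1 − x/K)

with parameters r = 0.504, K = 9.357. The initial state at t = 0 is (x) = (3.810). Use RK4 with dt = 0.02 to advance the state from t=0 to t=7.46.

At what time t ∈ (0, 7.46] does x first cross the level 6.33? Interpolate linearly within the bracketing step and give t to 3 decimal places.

t = 2.209

t=0.000: state=(3.810)
step 1 (dt=0.02): k1=(1.138), k2=(1.139), k3=(1.139), k4=(1.140); state += dt/6·(k1+2k2+2k3+k4)
t=0.020: state=(3.833)
t=0.040: state=(3.856)
t=0.060: state=(3.878)
continuing one RK4 step at a time; state shown every 25 steps (Δt=0.5):
t=0.500: state=(4.390)
t=1.000: state=(4.978)
t=1.500: state=(5.558)
t=2.000: state=(6.110)
t=2.200: state=(6.321)
next step: t=2.220: state=(6.341) — x has crossed 6.33
linear interpolation between t=2.200 (6.32066) and t=2.220 (6.34130) → t≈2.209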